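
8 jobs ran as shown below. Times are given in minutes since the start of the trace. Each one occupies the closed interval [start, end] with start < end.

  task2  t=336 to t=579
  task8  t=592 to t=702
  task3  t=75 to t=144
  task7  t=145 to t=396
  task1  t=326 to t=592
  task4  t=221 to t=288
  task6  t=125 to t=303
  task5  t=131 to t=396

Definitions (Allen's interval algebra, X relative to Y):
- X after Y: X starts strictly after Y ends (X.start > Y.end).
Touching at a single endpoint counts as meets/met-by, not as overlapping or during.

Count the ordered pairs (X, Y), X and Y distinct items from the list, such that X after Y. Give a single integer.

14

Checking all 56 ordered pairs for relation 'after'; matching pairs in alphabetical order:
(task1, task3): task1 after task3 ✓
(task1, task4): task1 after task4 ✓
(task1, task6): task1 after task6 ✓
(task2, task3): task2 after task3 ✓
(task2, task4): task2 after task4 ✓
(task2, task6): task2 after task6 ✓
(task4, task3): task4 after task3 ✓
(task7, task3): task7 after task3 ✓
(task8, task2): task8 after task2 ✓
(task8, task3): task8 after task3 ✓
(task8, task4): task8 after task4 ✓
(task8, task5): task8 after task5 ✓
(task8, task6): task8 after task6 ✓
(task8, task7): task8 after task7 ✓
Count: 14.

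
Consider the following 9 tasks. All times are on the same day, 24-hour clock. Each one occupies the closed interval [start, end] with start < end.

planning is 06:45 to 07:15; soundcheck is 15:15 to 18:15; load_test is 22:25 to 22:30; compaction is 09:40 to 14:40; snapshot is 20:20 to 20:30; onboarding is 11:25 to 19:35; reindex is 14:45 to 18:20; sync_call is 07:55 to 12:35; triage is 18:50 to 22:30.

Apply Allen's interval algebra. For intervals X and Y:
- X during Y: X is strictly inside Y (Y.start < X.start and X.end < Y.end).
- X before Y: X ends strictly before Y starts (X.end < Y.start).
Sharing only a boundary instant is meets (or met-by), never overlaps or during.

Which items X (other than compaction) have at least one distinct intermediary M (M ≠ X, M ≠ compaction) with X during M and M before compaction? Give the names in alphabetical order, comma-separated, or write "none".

Target compaction = [09:40, 14:40].
Intermediaries M with M before compaction: planning.
Via planning — items with X during planning: none.
Union: none.

none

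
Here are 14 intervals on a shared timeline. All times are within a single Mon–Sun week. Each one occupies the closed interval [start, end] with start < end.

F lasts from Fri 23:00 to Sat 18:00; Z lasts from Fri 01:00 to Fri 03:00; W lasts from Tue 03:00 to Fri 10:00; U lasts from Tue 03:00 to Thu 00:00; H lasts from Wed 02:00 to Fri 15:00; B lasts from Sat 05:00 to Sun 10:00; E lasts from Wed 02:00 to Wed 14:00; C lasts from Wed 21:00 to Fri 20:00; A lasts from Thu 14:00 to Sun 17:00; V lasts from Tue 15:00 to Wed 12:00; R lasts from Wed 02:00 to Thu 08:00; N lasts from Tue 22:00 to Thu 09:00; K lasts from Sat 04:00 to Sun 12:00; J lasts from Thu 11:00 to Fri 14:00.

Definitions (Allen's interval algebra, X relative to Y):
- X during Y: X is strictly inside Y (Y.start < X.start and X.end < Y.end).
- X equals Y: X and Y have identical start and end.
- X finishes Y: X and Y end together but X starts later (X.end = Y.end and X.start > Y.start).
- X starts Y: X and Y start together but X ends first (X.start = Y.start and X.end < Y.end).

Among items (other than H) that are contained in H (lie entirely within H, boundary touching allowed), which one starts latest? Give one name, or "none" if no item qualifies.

Target H = [Wed 02:00, Fri 15:00].
A [Thu 14:00, Sun 17:00] → overlapped-by → excluded.
B [Sat 05:00, Sun 10:00] → after → excluded.
C [Wed 21:00, Fri 20:00] → overlapped-by → excluded.
E [Wed 02:00, Wed 14:00] → starts → candidate.
F [Fri 23:00, Sat 18:00] → after → excluded.
J [Thu 11:00, Fri 14:00] → during → candidate.
K [Sat 04:00, Sun 12:00] → after → excluded.
N [Tue 22:00, Thu 09:00] → overlaps → excluded.
R [Wed 02:00, Thu 08:00] → starts → candidate.
U [Tue 03:00, Thu 00:00] → overlaps → excluded.
V [Tue 15:00, Wed 12:00] → overlaps → excluded.
W [Tue 03:00, Fri 10:00] → overlaps → excluded.
Z [Fri 01:00, Fri 03:00] → during → candidate.
Among candidates, latest start is Fri 01:00 → Z.

Z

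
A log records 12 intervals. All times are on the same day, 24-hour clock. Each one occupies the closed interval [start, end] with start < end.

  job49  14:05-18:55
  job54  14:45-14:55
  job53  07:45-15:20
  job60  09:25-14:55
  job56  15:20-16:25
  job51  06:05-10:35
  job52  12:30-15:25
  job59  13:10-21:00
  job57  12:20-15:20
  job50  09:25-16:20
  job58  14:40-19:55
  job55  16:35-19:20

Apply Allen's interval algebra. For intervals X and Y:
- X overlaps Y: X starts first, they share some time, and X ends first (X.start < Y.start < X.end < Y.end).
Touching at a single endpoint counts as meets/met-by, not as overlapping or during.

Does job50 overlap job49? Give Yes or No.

Yes

job50 = [09:25, 16:20], job49 = [14:05, 18:55].
Actual relation of job50 to job49: overlaps.
Asked whether 'overlaps' holds → Yes.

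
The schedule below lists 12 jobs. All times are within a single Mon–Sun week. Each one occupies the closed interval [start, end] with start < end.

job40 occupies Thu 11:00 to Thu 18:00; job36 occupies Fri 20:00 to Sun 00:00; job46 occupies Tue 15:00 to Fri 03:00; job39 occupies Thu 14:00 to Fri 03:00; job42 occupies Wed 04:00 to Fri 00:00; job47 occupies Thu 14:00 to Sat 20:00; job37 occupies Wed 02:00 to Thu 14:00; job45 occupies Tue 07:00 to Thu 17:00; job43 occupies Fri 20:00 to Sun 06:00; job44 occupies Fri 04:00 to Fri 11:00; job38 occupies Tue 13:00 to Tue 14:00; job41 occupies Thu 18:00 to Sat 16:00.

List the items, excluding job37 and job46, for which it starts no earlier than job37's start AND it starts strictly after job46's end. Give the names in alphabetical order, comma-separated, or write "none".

Conditions: its start is no earlier than job37's start (X.start >= Wed 02:00) AND its start is strictly after job46's end (X.start > Fri 03:00).
job36: start Fri 20:00 >= Wed 02:00? ✓; start Fri 20:00 > Fri 03:00? ✓ → yes.
job38: start Tue 13:00 >= Wed 02:00? ✗; start Tue 13:00 > Fri 03:00? ✗ → no.
job39: start Thu 14:00 >= Wed 02:00? ✓; start Thu 14:00 > Fri 03:00? ✗ → no.
job40: start Thu 11:00 >= Wed 02:00? ✓; start Thu 11:00 > Fri 03:00? ✗ → no.
job41: start Thu 18:00 >= Wed 02:00? ✓; start Thu 18:00 > Fri 03:00? ✗ → no.
job42: start Wed 04:00 >= Wed 02:00? ✓; start Wed 04:00 > Fri 03:00? ✗ → no.
job43: start Fri 20:00 >= Wed 02:00? ✓; start Fri 20:00 > Fri 03:00? ✓ → yes.
job44: start Fri 04:00 >= Wed 02:00? ✓; start Fri 04:00 > Fri 03:00? ✓ → yes.
job45: start Tue 07:00 >= Wed 02:00? ✗; start Tue 07:00 > Fri 03:00? ✗ → no.
job47: start Thu 14:00 >= Wed 02:00? ✓; start Thu 14:00 > Fri 03:00? ✗ → no.
Result: job36, job43, job44.

job36, job43, job44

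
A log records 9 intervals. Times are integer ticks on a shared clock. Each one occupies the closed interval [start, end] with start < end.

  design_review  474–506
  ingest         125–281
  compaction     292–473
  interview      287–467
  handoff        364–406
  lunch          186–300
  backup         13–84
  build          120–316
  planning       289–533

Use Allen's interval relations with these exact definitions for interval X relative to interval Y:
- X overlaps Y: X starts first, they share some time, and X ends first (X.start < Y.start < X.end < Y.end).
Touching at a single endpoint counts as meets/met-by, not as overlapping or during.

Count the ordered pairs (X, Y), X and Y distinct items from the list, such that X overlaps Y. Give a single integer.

Checking all 72 ordered pairs for relation 'overlaps'; matching pairs in alphabetical order:
(build, compaction): build overlaps compaction ✓
(build, interview): build overlaps interview ✓
(build, planning): build overlaps planning ✓
(ingest, lunch): ingest overlaps lunch ✓
(interview, compaction): interview overlaps compaction ✓
(interview, planning): interview overlaps planning ✓
(lunch, compaction): lunch overlaps compaction ✓
(lunch, interview): lunch overlaps interview ✓
(lunch, planning): lunch overlaps planning ✓
Count: 9.

9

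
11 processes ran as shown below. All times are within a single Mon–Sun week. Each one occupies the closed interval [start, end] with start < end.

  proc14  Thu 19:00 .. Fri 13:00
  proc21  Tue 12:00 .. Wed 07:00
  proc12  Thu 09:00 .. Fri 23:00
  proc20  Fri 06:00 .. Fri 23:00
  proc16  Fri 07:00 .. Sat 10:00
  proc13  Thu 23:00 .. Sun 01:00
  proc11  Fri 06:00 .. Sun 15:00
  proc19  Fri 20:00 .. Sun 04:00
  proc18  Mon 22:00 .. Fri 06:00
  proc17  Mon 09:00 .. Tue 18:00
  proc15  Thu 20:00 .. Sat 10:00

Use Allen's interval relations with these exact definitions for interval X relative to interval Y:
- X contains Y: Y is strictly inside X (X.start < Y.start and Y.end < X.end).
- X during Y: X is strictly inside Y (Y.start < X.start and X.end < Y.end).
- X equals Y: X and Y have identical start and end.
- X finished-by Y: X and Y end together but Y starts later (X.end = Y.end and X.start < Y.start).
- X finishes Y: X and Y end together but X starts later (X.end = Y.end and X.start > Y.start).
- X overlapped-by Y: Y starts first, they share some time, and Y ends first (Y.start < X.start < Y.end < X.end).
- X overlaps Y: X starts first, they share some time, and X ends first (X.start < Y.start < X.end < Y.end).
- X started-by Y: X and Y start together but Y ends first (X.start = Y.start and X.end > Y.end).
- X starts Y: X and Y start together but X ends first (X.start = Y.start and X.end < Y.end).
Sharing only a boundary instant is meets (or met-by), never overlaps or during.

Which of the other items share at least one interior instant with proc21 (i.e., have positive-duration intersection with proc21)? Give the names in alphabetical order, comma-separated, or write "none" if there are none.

Target proc21 = [Tue 12:00, Wed 07:00].
proc11 [Fri 06:00, Sun 15:00] → after → no.
proc12 [Thu 09:00, Fri 23:00] → after → no.
proc13 [Thu 23:00, Sun 01:00] → after → no.
proc14 [Thu 19:00, Fri 13:00] → after → no.
proc15 [Thu 20:00, Sat 10:00] → after → no.
proc16 [Fri 07:00, Sat 10:00] → after → no.
proc17 [Mon 09:00, Tue 18:00] → overlaps → yes.
proc18 [Mon 22:00, Fri 06:00] → contains → yes.
proc19 [Fri 20:00, Sun 04:00] → after → no.
proc20 [Fri 06:00, Fri 23:00] → after → no.
Result: proc17, proc18.

proc17, proc18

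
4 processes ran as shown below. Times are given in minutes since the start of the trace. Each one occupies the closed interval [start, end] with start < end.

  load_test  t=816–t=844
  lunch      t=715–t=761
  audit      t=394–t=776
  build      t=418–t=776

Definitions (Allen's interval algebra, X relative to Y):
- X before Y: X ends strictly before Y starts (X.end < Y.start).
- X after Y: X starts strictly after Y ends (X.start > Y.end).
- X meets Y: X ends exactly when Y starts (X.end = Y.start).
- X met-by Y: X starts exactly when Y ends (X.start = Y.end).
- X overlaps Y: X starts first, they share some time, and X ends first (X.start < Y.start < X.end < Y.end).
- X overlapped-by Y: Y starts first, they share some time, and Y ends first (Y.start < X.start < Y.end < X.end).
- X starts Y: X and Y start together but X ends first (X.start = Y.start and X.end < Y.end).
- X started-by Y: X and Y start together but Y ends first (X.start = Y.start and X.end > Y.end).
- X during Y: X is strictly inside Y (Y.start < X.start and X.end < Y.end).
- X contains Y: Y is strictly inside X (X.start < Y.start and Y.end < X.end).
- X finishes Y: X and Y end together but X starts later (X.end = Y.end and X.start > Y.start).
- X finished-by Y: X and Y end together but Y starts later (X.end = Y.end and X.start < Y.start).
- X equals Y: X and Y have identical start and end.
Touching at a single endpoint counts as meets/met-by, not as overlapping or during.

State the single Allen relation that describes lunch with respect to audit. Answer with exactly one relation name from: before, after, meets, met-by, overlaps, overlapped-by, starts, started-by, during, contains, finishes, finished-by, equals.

during

lunch = [t=715, t=761]; audit = [t=394, t=776].
Compare endpoints: lunch.start > audit.start, lunch.start < audit.end, lunch.end > audit.start, lunch.end < audit.end.
That pattern is 'during'.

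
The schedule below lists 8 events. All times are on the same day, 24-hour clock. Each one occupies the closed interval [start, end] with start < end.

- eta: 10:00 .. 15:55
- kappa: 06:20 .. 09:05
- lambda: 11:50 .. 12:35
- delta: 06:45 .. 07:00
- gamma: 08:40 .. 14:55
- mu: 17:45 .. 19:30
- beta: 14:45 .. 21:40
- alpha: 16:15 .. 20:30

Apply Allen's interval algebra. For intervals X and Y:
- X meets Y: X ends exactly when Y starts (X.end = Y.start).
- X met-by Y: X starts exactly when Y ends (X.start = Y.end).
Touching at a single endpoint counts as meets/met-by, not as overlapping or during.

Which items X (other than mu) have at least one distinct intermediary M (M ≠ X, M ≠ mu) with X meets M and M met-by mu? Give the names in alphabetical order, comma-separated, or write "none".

Target mu = [17:45, 19:30].
Intermediaries M with M met-by mu: none.
Union: none.

none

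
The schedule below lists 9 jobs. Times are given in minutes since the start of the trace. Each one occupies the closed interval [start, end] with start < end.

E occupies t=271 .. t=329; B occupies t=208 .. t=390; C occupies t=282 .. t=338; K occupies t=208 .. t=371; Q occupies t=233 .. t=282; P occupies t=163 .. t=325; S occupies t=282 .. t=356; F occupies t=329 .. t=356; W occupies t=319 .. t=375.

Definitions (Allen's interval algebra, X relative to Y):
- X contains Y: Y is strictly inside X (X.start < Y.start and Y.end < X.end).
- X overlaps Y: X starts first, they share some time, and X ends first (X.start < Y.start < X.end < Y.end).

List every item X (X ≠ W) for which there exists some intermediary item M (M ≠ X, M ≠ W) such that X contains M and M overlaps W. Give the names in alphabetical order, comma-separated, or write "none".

Target W = [t=319, t=375].
Intermediaries M with M overlaps W: C, E, K, P, S.
Via C — items with X contains C: B, K.
Via E — items with X contains E: B, K.
Via K — items with X contains K: none.
Via P — items with X contains P: none.
Via S — items with X contains S: B, K.
Union: B, K.

B, K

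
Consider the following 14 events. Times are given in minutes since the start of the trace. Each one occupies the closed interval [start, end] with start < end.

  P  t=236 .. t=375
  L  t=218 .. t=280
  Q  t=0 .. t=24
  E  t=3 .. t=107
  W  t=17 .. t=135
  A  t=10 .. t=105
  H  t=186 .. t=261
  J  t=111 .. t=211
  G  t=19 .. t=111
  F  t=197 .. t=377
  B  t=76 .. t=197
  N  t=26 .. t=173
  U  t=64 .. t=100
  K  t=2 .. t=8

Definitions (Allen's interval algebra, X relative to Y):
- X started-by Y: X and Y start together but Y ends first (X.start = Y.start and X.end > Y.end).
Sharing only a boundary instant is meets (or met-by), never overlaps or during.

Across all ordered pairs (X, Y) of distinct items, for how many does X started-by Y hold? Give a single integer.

0

Checking all 182 ordered pairs for relation 'started-by'; matching pairs in alphabetical order:
No pair satisfies it.
Count: 0.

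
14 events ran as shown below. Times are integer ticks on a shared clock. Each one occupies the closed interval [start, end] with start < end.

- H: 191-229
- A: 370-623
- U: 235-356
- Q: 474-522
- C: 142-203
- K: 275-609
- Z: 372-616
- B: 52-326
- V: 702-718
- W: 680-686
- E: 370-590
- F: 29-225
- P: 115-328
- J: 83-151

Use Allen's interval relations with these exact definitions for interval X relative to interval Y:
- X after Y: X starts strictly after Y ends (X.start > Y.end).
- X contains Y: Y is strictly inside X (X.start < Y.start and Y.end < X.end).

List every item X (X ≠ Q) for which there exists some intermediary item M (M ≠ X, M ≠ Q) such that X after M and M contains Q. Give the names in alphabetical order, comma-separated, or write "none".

V, W

Target Q = [474, 522].
Intermediaries M with M contains Q: A, E, K, Z.
Via A — items with X after A: V, W.
Via E — items with X after E: V, W.
Via K — items with X after K: V, W.
Via Z — items with X after Z: V, W.
Union: V, W.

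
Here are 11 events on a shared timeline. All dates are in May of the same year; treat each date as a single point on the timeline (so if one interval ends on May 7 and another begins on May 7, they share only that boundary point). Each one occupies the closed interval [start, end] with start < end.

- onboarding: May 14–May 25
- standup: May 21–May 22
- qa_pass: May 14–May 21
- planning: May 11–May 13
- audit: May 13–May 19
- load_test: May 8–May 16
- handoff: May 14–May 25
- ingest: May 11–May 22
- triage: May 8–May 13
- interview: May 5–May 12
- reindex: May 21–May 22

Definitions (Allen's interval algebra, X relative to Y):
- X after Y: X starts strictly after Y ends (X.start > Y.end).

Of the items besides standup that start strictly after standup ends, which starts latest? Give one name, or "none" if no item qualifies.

none

Target standup = [May 21, May 22].
audit [May 13, May 19] → before → excluded.
handoff [May 14, May 25] → contains → excluded.
ingest [May 11, May 22] → finished-by → excluded.
interview [May 5, May 12] → before → excluded.
load_test [May 8, May 16] → before → excluded.
onboarding [May 14, May 25] → contains → excluded.
planning [May 11, May 13] → before → excluded.
qa_pass [May 14, May 21] → meets → excluded.
reindex [May 21, May 22] → equals → excluded.
triage [May 8, May 13] → before → excluded.
No candidates → none.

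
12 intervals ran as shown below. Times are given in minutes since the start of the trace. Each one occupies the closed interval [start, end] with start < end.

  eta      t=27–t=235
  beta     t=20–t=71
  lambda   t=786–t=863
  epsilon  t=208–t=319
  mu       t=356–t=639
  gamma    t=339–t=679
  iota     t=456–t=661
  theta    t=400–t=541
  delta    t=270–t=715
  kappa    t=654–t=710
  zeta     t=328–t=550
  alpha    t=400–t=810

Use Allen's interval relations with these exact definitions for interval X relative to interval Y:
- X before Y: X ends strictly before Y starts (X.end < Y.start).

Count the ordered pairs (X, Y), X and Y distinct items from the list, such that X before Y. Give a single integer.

37

Checking all 132 ordered pairs for relation 'before'; matching pairs in alphabetical order:
(beta, alpha): beta before alpha ✓
(beta, delta): beta before delta ✓
(beta, epsilon): beta before epsilon ✓
(beta, gamma): beta before gamma ✓
(beta, iota): beta before iota ✓
(beta, kappa): beta before kappa ✓
(beta, lambda): beta before lambda ✓
(beta, mu): beta before mu ✓
(beta, theta): beta before theta ✓
(beta, zeta): beta before zeta ✓
(delta, lambda): delta before lambda ✓
(epsilon, alpha): epsilon before alpha ✓
(epsilon, gamma): epsilon before gamma ✓
(epsilon, iota): epsilon before iota ✓
(epsilon, kappa): epsilon before kappa ✓
(epsilon, lambda): epsilon before lambda ✓
(epsilon, mu): epsilon before mu ✓
(epsilon, theta): epsilon before theta ✓
(epsilon, zeta): epsilon before zeta ✓
(eta, alpha): eta before alpha ✓
(eta, delta): eta before delta ✓
(eta, gamma): eta before gamma ✓
(eta, iota): eta before iota ✓
(eta, kappa): eta before kappa ✓
... plus 13 further pairs not listed.
Count: 37.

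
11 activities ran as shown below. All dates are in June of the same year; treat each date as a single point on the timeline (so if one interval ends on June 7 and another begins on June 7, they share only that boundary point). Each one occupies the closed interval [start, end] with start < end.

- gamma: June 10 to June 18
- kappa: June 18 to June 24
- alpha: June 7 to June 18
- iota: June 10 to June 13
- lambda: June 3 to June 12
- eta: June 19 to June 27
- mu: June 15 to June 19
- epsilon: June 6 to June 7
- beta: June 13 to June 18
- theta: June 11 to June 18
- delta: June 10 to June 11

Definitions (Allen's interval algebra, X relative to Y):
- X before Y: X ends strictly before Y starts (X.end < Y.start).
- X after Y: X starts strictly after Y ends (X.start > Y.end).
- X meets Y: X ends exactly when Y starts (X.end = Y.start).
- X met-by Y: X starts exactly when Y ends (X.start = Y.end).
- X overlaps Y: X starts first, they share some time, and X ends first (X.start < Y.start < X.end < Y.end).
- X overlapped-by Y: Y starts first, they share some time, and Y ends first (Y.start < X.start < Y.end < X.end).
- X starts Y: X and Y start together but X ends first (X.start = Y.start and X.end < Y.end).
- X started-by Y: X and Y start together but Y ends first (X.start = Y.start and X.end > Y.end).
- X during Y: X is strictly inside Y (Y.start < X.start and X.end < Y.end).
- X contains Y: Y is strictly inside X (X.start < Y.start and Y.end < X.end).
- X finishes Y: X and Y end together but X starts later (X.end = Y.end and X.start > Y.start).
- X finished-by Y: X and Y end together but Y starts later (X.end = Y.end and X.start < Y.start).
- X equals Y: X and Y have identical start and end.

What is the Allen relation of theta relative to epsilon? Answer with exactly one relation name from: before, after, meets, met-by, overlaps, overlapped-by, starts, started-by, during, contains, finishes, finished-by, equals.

after

theta = [June 11, June 18]; epsilon = [June 6, June 7].
Compare endpoints: theta.start > epsilon.start, theta.start > epsilon.end, theta.end > epsilon.start, theta.end > epsilon.end.
That pattern is 'after'.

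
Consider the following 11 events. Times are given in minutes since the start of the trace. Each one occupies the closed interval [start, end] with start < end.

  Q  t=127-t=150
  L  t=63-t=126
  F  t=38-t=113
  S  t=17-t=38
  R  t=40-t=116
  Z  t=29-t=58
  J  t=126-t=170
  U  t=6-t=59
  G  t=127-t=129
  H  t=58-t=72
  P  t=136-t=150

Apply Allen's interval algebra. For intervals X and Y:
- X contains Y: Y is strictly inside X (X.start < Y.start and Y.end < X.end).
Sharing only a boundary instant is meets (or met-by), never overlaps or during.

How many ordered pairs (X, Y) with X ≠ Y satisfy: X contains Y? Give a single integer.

Checking all 110 ordered pairs for relation 'contains'; matching pairs in alphabetical order:
(F, H): F contains H ✓
(J, G): J contains G ✓
(J, P): J contains P ✓
(J, Q): J contains Q ✓
(R, H): R contains H ✓
(U, S): U contains S ✓
(U, Z): U contains Z ✓
Count: 7.

7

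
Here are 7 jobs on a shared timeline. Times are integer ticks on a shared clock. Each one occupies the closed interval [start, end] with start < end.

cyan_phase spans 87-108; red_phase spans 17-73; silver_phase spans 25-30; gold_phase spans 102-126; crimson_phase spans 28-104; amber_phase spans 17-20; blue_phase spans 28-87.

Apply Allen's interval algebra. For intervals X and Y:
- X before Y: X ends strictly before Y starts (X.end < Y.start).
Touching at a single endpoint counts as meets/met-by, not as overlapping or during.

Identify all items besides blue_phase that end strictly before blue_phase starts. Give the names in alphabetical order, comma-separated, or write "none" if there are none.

amber_phase

Target blue_phase = [28, 87].
amber_phase [17, 20] → before → yes.
crimson_phase [28, 104] → started-by → no.
cyan_phase [87, 108] → met-by → no.
gold_phase [102, 126] → after → no.
red_phase [17, 73] → overlaps → no.
silver_phase [25, 30] → overlaps → no.
Result: amber_phase.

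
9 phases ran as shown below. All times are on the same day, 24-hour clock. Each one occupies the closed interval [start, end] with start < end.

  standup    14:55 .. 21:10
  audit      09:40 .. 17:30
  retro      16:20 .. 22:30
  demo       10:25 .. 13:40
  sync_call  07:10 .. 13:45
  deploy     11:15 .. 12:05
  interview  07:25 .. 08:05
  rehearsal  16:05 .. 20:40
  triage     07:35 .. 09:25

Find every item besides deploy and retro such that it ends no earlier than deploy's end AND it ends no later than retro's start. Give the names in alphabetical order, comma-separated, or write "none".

Conditions: its end is no earlier than deploy's end (X.end >= 12:05) AND its end is no later than retro's start (X.end <= 16:20).
audit: end 17:30 >= 12:05? ✓; end 17:30 <= 16:20? ✗ → no.
demo: end 13:40 >= 12:05? ✓; end 13:40 <= 16:20? ✓ → yes.
interview: end 08:05 >= 12:05? ✗; end 08:05 <= 16:20? ✓ → no.
rehearsal: end 20:40 >= 12:05? ✓; end 20:40 <= 16:20? ✗ → no.
standup: end 21:10 >= 12:05? ✓; end 21:10 <= 16:20? ✗ → no.
sync_call: end 13:45 >= 12:05? ✓; end 13:45 <= 16:20? ✓ → yes.
triage: end 09:25 >= 12:05? ✗; end 09:25 <= 16:20? ✓ → no.
Result: demo, sync_call.

demo, sync_call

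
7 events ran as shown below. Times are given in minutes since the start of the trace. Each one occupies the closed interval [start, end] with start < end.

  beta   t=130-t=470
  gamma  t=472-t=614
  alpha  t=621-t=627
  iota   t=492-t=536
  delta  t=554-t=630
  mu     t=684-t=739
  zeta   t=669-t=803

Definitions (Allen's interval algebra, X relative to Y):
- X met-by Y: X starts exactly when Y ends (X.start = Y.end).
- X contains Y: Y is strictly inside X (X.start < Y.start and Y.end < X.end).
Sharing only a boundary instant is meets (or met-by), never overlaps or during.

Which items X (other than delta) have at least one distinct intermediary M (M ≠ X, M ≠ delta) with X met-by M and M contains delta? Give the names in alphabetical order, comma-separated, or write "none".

Target delta = [t=554, t=630].
Intermediaries M with M contains delta: none.
Union: none.

none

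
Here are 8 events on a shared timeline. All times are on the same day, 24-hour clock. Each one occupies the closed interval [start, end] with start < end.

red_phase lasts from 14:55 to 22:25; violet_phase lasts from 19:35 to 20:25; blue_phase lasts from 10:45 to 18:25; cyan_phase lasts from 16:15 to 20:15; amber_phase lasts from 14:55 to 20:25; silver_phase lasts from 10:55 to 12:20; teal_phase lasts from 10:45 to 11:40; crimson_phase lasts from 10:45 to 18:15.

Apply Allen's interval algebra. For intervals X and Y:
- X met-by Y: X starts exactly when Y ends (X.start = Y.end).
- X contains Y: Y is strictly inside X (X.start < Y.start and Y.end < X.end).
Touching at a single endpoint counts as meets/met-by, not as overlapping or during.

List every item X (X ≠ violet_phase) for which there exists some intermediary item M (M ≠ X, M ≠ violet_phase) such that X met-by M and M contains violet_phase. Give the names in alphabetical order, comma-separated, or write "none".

Target violet_phase = [19:35, 20:25].
Intermediaries M with M contains violet_phase: red_phase.
Via red_phase — items with X met-by red_phase: none.
Union: none.

none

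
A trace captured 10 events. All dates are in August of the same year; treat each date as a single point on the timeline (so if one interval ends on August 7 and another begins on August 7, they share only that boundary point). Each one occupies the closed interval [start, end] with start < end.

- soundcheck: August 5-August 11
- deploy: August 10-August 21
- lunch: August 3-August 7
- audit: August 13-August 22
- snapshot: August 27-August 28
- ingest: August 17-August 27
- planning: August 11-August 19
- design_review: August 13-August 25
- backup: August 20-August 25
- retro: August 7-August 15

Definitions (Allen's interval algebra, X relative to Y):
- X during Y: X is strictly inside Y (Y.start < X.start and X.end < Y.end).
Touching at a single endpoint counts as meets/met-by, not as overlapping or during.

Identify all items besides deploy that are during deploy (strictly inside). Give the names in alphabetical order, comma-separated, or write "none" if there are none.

planning

Target deploy = [August 10, August 21].
audit [August 13, August 22] → overlapped-by → no.
backup [August 20, August 25] → overlapped-by → no.
design_review [August 13, August 25] → overlapped-by → no.
ingest [August 17, August 27] → overlapped-by → no.
lunch [August 3, August 7] → before → no.
planning [August 11, August 19] → during → yes.
retro [August 7, August 15] → overlaps → no.
snapshot [August 27, August 28] → after → no.
soundcheck [August 5, August 11] → overlaps → no.
Result: planning.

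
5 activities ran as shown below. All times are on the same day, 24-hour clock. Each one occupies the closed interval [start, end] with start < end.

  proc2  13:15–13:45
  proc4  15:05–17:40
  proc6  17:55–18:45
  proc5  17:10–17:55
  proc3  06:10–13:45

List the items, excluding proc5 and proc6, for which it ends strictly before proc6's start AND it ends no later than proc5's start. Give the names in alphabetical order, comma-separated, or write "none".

Conditions: its end is strictly before proc6's start (X.end < 17:55) AND its end is no later than proc5's start (X.end <= 17:10).
proc2: end 13:45 < 17:55? ✓; end 13:45 <= 17:10? ✓ → yes.
proc3: end 13:45 < 17:55? ✓; end 13:45 <= 17:10? ✓ → yes.
proc4: end 17:40 < 17:55? ✓; end 17:40 <= 17:10? ✗ → no.
Result: proc2, proc3.

proc2, proc3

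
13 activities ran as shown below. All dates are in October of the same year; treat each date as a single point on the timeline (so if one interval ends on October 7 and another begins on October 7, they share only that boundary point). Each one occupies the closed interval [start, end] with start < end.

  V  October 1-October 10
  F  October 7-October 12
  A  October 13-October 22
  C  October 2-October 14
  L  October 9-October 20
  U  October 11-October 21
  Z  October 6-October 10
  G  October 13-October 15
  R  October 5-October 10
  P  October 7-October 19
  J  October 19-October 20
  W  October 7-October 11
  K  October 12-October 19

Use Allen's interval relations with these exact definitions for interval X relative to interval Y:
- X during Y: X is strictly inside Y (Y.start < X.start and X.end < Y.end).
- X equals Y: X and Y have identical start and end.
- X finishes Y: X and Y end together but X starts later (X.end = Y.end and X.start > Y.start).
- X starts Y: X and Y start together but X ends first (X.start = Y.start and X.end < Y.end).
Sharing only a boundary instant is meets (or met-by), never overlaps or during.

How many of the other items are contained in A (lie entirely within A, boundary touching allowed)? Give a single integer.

Target A = [October 13, October 22].
C [October 2, October 14] → overlaps → no.
F [October 7, October 12] → before → no.
G [October 13, October 15] → starts → counts.
J [October 19, October 20] → during → counts.
K [October 12, October 19] → overlaps → no.
L [October 9, October 20] → overlaps → no.
P [October 7, October 19] → overlaps → no.
R [October 5, October 10] → before → no.
U [October 11, October 21] → overlaps → no.
V [October 1, October 10] → before → no.
W [October 7, October 11] → before → no.
Z [October 6, October 10] → before → no.
Total: 2.

2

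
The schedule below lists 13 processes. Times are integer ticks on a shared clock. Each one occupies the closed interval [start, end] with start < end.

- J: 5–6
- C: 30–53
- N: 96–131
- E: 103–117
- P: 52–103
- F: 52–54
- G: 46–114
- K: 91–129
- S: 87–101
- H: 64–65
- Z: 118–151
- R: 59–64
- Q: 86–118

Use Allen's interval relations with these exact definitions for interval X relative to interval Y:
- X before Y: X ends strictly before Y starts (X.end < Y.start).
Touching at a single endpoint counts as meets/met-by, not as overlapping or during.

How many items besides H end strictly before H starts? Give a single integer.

3

Target H = [64, 65].
C [30, 53] → before → counts.
E [103, 117] → after → no.
F [52, 54] → before → counts.
G [46, 114] → contains → no.
J [5, 6] → before → counts.
K [91, 129] → after → no.
N [96, 131] → after → no.
P [52, 103] → contains → no.
Q [86, 118] → after → no.
R [59, 64] → meets → no.
S [87, 101] → after → no.
Z [118, 151] → after → no.
Total: 3.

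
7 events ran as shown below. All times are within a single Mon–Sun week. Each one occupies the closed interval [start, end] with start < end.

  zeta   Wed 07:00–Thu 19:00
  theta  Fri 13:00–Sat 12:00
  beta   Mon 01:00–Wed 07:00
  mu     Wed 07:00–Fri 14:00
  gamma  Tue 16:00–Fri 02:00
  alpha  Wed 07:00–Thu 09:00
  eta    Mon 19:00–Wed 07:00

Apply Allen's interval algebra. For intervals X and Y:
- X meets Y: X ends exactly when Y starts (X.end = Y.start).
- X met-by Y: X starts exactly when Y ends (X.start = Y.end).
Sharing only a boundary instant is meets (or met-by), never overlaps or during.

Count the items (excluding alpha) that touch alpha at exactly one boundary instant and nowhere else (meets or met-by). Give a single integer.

2

Target alpha = [Wed 07:00, Thu 09:00].
beta [Mon 01:00, Wed 07:00] → meets → counts.
eta [Mon 19:00, Wed 07:00] → meets → counts.
gamma [Tue 16:00, Fri 02:00] → contains → no.
mu [Wed 07:00, Fri 14:00] → started-by → no.
theta [Fri 13:00, Sat 12:00] → after → no.
zeta [Wed 07:00, Thu 19:00] → started-by → no.
Total: 2.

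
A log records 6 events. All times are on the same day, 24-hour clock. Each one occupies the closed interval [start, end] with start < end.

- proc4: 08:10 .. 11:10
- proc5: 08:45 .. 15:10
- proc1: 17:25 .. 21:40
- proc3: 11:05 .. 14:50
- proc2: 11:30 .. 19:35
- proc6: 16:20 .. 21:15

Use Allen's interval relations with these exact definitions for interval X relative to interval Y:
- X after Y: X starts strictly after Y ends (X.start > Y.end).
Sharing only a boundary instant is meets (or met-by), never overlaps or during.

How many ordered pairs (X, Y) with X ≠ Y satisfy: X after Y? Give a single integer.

7

Checking all 30 ordered pairs for relation 'after'; matching pairs in alphabetical order:
(proc1, proc3): proc1 after proc3 ✓
(proc1, proc4): proc1 after proc4 ✓
(proc1, proc5): proc1 after proc5 ✓
(proc2, proc4): proc2 after proc4 ✓
(proc6, proc3): proc6 after proc3 ✓
(proc6, proc4): proc6 after proc4 ✓
(proc6, proc5): proc6 after proc5 ✓
Count: 7.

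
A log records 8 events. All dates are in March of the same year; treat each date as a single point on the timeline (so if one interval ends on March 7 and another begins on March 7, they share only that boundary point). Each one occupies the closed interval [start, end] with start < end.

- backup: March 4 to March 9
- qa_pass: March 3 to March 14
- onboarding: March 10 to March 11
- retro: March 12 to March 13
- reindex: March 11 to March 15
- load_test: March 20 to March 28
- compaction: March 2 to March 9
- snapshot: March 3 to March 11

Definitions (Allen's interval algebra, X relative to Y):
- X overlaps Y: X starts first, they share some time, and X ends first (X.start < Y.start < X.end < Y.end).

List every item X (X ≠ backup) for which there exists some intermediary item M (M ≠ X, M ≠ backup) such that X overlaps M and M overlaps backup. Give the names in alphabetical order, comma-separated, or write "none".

Target backup = [March 4, March 9].
Intermediaries M with M overlaps backup: none.
Union: none.

none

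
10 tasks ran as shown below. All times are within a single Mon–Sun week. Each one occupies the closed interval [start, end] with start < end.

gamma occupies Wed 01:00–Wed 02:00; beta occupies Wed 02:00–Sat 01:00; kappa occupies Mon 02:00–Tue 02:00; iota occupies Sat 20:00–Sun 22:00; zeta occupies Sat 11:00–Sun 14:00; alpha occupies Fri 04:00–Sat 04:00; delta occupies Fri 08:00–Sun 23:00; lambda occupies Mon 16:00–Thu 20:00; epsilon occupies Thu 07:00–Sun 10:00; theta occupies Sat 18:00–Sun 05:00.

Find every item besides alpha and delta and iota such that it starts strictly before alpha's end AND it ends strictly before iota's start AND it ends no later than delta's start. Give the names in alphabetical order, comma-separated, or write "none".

Conditions: its start is strictly before alpha's end (X.start < Sat 04:00) AND its end is strictly before iota's start (X.end < Sat 20:00) AND its end is no later than delta's start (X.end <= Fri 08:00).
beta: start Wed 02:00 < Sat 04:00? ✓; end Sat 01:00 < Sat 20:00? ✓; end Sat 01:00 <= Fri 08:00? ✗ → no.
epsilon: start Thu 07:00 < Sat 04:00? ✓; end Sun 10:00 < Sat 20:00? ✗; end Sun 10:00 <= Fri 08:00? ✗ → no.
gamma: start Wed 01:00 < Sat 04:00? ✓; end Wed 02:00 < Sat 20:00? ✓; end Wed 02:00 <= Fri 08:00? ✓ → yes.
kappa: start Mon 02:00 < Sat 04:00? ✓; end Tue 02:00 < Sat 20:00? ✓; end Tue 02:00 <= Fri 08:00? ✓ → yes.
lambda: start Mon 16:00 < Sat 04:00? ✓; end Thu 20:00 < Sat 20:00? ✓; end Thu 20:00 <= Fri 08:00? ✓ → yes.
theta: start Sat 18:00 < Sat 04:00? ✗; end Sun 05:00 < Sat 20:00? ✗; end Sun 05:00 <= Fri 08:00? ✗ → no.
zeta: start Sat 11:00 < Sat 04:00? ✗; end Sun 14:00 < Sat 20:00? ✗; end Sun 14:00 <= Fri 08:00? ✗ → no.
Result: gamma, kappa, lambda.

gamma, kappa, lambda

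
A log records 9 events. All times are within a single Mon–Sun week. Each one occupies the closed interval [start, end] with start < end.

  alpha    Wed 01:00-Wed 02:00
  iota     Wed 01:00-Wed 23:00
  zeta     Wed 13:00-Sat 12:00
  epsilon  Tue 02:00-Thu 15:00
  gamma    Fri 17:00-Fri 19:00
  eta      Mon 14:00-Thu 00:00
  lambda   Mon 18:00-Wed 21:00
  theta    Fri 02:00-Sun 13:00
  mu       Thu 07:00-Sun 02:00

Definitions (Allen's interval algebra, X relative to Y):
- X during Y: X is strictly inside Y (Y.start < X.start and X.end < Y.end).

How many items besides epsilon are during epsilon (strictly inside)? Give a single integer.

2

Target epsilon = [Tue 02:00, Thu 15:00].
alpha [Wed 01:00, Wed 02:00] → during → counts.
eta [Mon 14:00, Thu 00:00] → overlaps → no.
gamma [Fri 17:00, Fri 19:00] → after → no.
iota [Wed 01:00, Wed 23:00] → during → counts.
lambda [Mon 18:00, Wed 21:00] → overlaps → no.
mu [Thu 07:00, Sun 02:00] → overlapped-by → no.
theta [Fri 02:00, Sun 13:00] → after → no.
zeta [Wed 13:00, Sat 12:00] → overlapped-by → no.
Total: 2.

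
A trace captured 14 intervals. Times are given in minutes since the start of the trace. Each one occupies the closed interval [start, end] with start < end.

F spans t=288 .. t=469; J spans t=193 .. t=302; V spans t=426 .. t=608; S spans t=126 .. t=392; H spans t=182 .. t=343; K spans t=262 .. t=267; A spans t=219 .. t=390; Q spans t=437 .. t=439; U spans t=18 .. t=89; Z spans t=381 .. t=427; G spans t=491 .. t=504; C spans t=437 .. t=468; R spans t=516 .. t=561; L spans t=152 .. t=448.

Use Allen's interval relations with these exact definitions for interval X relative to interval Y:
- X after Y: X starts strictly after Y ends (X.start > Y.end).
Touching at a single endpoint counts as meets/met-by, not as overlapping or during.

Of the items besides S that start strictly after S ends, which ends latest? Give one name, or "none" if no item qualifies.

V

Target S = [t=126, t=392].
A [t=219, t=390] → during → excluded.
C [t=437, t=468] → after → candidate.
F [t=288, t=469] → overlapped-by → excluded.
G [t=491, t=504] → after → candidate.
H [t=182, t=343] → during → excluded.
J [t=193, t=302] → during → excluded.
K [t=262, t=267] → during → excluded.
L [t=152, t=448] → overlapped-by → excluded.
Q [t=437, t=439] → after → candidate.
R [t=516, t=561] → after → candidate.
U [t=18, t=89] → before → excluded.
V [t=426, t=608] → after → candidate.
Z [t=381, t=427] → overlapped-by → excluded.
Among candidates, latest end is t=608 → V.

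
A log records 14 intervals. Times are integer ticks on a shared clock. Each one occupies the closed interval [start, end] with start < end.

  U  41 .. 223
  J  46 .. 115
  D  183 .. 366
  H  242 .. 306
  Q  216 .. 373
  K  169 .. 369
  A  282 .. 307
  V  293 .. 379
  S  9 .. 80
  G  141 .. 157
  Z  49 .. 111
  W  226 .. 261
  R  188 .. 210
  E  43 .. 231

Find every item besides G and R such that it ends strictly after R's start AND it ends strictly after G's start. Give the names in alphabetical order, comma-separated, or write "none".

A, D, E, H, K, Q, U, V, W

Conditions: its end is strictly after R's start (X.end > 188) AND its end is strictly after G's start (X.end > 141).
A: end 307 > 188? ✓; end 307 > 141? ✓ → yes.
D: end 366 > 188? ✓; end 366 > 141? ✓ → yes.
E: end 231 > 188? ✓; end 231 > 141? ✓ → yes.
H: end 306 > 188? ✓; end 306 > 141? ✓ → yes.
J: end 115 > 188? ✗; end 115 > 141? ✗ → no.
K: end 369 > 188? ✓; end 369 > 141? ✓ → yes.
Q: end 373 > 188? ✓; end 373 > 141? ✓ → yes.
S: end 80 > 188? ✗; end 80 > 141? ✗ → no.
U: end 223 > 188? ✓; end 223 > 141? ✓ → yes.
V: end 379 > 188? ✓; end 379 > 141? ✓ → yes.
W: end 261 > 188? ✓; end 261 > 141? ✓ → yes.
Z: end 111 > 188? ✗; end 111 > 141? ✗ → no.
Result: A, D, E, H, K, Q, U, V, W.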